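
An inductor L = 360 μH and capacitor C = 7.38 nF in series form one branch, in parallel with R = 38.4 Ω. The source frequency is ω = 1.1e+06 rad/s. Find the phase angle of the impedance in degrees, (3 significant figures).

8.01°

X_L = ωL = 396 Ω
X_C = 1/(ωC) = 123 Ω
Branch 1: Z₁ = R = 38.4 Ω
Branch 2 (series LC): Z₂ = j(X_L − X_C) = j273 Ω
Parallel: Z = Z₁Z₂/(Z₁+Z₂), |Z| = 38.0 Ω, ∠Z = 8.01°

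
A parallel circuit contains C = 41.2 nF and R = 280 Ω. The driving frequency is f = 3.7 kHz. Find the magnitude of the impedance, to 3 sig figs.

270 Ω

ω = 2πf = 23250 rad/s
X_C = 1/(ωC) = 1040 Ω
Parallel: admittances add. Y = 1/R + jωC
Y = (0.00357 + j0.000958) S
|Y| = 0.00370 S → |Z| = 1/|Y| = 270 Ω, ∠Z = −∠Y = -15.0°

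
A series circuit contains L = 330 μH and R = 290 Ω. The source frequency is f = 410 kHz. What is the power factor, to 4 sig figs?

0.3229

ω = 2πf = 2.576e+06 rad/s
X_L = ωL = 850.1 Ω
Z = 290.0 + j850.1 Ω
|Z| = √(290.0² + 850.1²) = 898.2 Ω
∠Z = arctan(850.1/290.0) = 71.16°
cos φ = cos(71.16°) = 0.3229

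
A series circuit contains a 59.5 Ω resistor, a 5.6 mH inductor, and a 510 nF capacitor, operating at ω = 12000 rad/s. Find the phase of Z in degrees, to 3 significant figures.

X_L = ωL = 67.2 Ω
X_C = 1/(ωC) = 163 Ω
Net reactance X = X_L − X_C = -96.2 Ω
Z = 59.5 − j96.2 Ω
|Z| = √(59.5² + 96.2²) = 113 Ω
∠Z = arctan(-96.2/59.5) = -58.3°

-58.3°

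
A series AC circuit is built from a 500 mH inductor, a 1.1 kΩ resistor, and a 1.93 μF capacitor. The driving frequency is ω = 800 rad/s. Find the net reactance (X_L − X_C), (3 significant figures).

-248 Ω

X_L = ωL = 400 Ω
X_C = 1/(ωC) = 648 Ω
X = 400 − 648 = -248 Ω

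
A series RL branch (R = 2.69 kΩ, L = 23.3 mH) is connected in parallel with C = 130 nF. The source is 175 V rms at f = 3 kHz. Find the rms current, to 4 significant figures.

423.3 mA

ω = 2πf = 18850 rad/s
X_L = ωL = 439.2 Ω
X_C = 1/(ωC) = 408.1 Ω
Branch 1 (R+jX_L): Z₁ = 2690 + j439.2 Ω, |Z₁| = 2726 Ω
Branch 2 (−jX_C): Z₂ = −j408.1 Ω
Parallel: Z = Z₁Z₂/(Z₁+Z₂), |Z| = 413.5 Ω, ∠Z = -81.39°
I = V/|Z| = 175/413.5 = 423.3 mA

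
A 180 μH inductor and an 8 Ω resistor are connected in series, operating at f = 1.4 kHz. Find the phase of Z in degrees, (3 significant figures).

ω = 2πf = 8796 rad/s
X_L = ωL = 1.58 Ω
Z = 8.00 + j1.58 Ω
|Z| = √(8.00² + 1.58²) = 8.16 Ω
∠Z = arctan(1.58/8.00) = 11.2°

11.2°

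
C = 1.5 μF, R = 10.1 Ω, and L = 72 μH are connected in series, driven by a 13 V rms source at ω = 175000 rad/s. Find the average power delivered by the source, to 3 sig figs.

X_L = ωL = 12.6 Ω
X_C = 1/(ωC) = 3.81 Ω
Net reactance X = X_L − X_C = 8.79 Ω
Z = 10.1 + j8.79 Ω
|Z| = √(10.1² + 8.79²) = 13.4 Ω
∠Z = arctan(8.79/10.1) = 41.0°
I = V/|Z| = 971 mA
P = VI cos φ = 13 × 0.971 × cos(41.0°) = 9.52 W

9.52 W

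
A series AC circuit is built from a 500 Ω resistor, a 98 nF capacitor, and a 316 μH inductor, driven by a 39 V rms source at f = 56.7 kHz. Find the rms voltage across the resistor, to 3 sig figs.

38.5 V

ω = 2πf = 356300 rad/s
X_L = ωL = 113 Ω
X_C = 1/(ωC) = 28.6 Ω
Net reactance X = X_L − X_C = 83.9 Ω
Z = 500 + j83.9 Ω
|Z| = √(500² + 83.9²) = 507 Ω
I = V/|Z| = 76.9 mA
V_R = I·|Z_R| = 0.0769 × 500 = 38.5 V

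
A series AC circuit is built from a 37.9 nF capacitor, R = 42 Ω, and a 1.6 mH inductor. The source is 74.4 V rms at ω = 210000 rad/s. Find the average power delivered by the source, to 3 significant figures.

5.05 W

X_L = ωL = 336 Ω
X_C = 1/(ωC) = 126 Ω
Net reactance X = X_L − X_C = 210 Ω
Z = 42.0 + j210 Ω
|Z| = √(42.0² + 210²) = 215 Ω
∠Z = arctan(210/42.0) = 78.7°
I = V/|Z| = 347 mA
P = VI cos φ = 74.4 × 0.347 × cos(78.7°) = 5.05 W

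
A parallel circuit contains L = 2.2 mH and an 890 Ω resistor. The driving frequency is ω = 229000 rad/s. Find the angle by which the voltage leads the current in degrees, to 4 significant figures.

60.49°

X_L = ωL = 503.8 Ω
Parallel: admittances add. Y = 1/R + 1/(jωL)
Y = (0.001124 − j0.001985) S
|Y| = 0.002281 S → |Z| = 1/|Y| = 438.4 Ω, ∠Z = −∠Y = 60.49°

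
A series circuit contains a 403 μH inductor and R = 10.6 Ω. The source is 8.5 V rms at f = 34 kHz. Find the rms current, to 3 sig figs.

98.0 mA

ω = 2πf = 213600 rad/s
X_L = ωL = 86.1 Ω
Z = 10.6 + j86.1 Ω
|Z| = √(10.6² + 86.1²) = 86.7 Ω
I = V/|Z| = 8.5/86.7 = 98.0 mA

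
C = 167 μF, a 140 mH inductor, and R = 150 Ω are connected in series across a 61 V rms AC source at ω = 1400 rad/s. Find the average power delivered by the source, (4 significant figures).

X_L = ωL = 196.0 Ω
X_C = 1/(ωC) = 4.277 Ω
Net reactance X = X_L − X_C = 191.7 Ω
Z = 150.0 + j191.7 Ω
|Z| = √(150.0² + 191.7²) = 243.4 Ω
∠Z = arctan(191.7/150.0) = 51.96°
I = V/|Z| = 250.6 mA
P = VI cos φ = 61 × 0.2506 × cos(51.96°) = 9.419 W

9.419 W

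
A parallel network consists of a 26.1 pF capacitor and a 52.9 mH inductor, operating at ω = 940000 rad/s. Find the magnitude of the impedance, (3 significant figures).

226000 Ω

X_L = ωL = 49700 Ω
X_C = 1/(ωC) = 40800 Ω
Parallel: admittances add. Y = 1/(jωL) + jωC
Y = (0 + j4.42e-06) S
|Y| = 4.42e-06 S → |Z| = 1/|Y| = 226000 Ω, ∠Z = −∠Y = -90.0°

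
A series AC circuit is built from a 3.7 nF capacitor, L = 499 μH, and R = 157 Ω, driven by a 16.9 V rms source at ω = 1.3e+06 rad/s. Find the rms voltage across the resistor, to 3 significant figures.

5.67 V

X_L = ωL = 649 Ω
X_C = 1/(ωC) = 208 Ω
Net reactance X = X_L − X_C = 441 Ω
Z = 157 + j441 Ω
|Z| = √(157² + 441²) = 468 Ω
I = V/|Z| = 36.1 mA
V_R = I·|Z_R| = 0.0361 × 157 = 5.67 V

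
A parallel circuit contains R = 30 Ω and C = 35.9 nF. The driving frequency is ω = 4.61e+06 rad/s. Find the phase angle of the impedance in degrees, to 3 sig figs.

-78.6°

X_C = 1/(ωC) = 6.04 Ω
Parallel: admittances add. Y = 1/R + jωC
Y = (0.0333 + j0.165) S
|Y| = 0.169 S → |Z| = 1/|Y| = 5.92 Ω, ∠Z = −∠Y = -78.6°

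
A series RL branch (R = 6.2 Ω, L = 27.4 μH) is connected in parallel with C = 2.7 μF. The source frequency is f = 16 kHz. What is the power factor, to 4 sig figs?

ω = 2πf = 100500 rad/s
X_L = ωL = 2.755 Ω
X_C = 1/(ωC) = 3.684 Ω
Branch 1 (R+jX_L): Z₁ = 6.200 + j2.755 Ω, |Z₁| = 6.784 Ω
Branch 2 (−jX_C): Z₂ = −j3.684 Ω
Parallel: Z = Z₁Z₂/(Z₁+Z₂), |Z| = 3.987 Ω, ∠Z = -57.52°
cos φ = cos(-57.52°) = 0.5370

0.5370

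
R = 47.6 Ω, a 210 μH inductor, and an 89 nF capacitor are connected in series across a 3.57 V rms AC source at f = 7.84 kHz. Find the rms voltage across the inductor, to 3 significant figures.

ω = 2πf = 49260 rad/s
X_L = ωL = 10.3 Ω
X_C = 1/(ωC) = 228 Ω
Net reactance X = X_L − X_C = -218 Ω
Z = 47.6 − j218 Ω
|Z| = √(47.6² + 218²) = 223 Ω
I = V/|Z| = 16.0 mA
V_L = I·|Z_L| = 0.0160 × 10.3 = 0.166 V

0.166 V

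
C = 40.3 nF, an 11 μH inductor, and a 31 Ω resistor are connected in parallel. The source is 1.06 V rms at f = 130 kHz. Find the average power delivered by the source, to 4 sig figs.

ω = 2πf = 816800 rad/s
X_L = ωL = 8.985 Ω
X_C = 1/(ωC) = 30.38 Ω
Parallel: admittances add. Y = 1/R + 1/(jωL) + jωC
Y = (0.03226 − j0.07838) S
|Y| = 0.08476 S → |Z| = 1/|Y| = 11.80 Ω, ∠Z = −∠Y = 67.63°
I = V/|Z| = 89.84 mA
P = VI cos φ = 1.06 × 0.08984 × cos(67.63°) = 36.25 mW

36.25 mW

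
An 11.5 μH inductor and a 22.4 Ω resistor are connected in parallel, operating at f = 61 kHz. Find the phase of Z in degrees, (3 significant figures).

ω = 2πf = 383300 rad/s
X_L = ωL = 4.41 Ω
Parallel: admittances add. Y = 1/R + 1/(jωL)
Y = (0.0446 − j0.227) S
|Y| = 0.231 S → |Z| = 1/|Y| = 4.32 Ω, ∠Z = −∠Y = 78.9°

78.9°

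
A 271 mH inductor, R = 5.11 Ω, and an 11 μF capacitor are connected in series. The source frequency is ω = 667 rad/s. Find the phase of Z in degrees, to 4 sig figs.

X_L = ωL = 180.8 Ω
X_C = 1/(ωC) = 136.3 Ω
Net reactance X = X_L − X_C = 44.46 Ω
Z = 5.110 + j44.46 Ω
|Z| = √(5.110² + 44.46²) = 44.75 Ω
∠Z = arctan(44.46/5.110) = 83.44°

83.44°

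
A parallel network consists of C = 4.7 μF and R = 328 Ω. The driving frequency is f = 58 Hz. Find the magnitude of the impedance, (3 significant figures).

286 Ω

ω = 2πf = 364.4 rad/s
X_C = 1/(ωC) = 584 Ω
Parallel: admittances add. Y = 1/R + jωC
Y = (0.00305 + j0.00171) S
|Y| = 0.00350 S → |Z| = 1/|Y| = 286 Ω, ∠Z = −∠Y = -29.3°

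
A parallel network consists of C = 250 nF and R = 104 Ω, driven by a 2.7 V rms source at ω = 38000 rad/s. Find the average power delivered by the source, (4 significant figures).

70.10 mW

X_C = 1/(ωC) = 105.3 Ω
Parallel: admittances add. Y = 1/R + jωC
Y = (0.009615 + j0.009500) S
|Y| = 0.01352 S → |Z| = 1/|Y| = 73.98 Ω, ∠Z = −∠Y = -44.65°
I = V/|Z| = 36.50 mA
P = VI cos φ = 2.7 × 0.03650 × cos(-44.65°) = 70.10 mW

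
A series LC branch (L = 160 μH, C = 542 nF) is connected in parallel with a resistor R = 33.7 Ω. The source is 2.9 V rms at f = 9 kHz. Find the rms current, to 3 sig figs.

ω = 2πf = 56550 rad/s
X_L = ωL = 9.05 Ω
X_C = 1/(ωC) = 32.6 Ω
Branch 1: Z₁ = R = 33.7 Ω
Branch 2 (series LC): Z₂ = j(X_L − X_C) = −j23.6 Ω
Parallel: Z = Z₁Z₂/(Z₁+Z₂), |Z| = 19.3 Ω, ∠Z = -55.0°
I = V/|Z| = 2.9/19.3 = 150 mA

150 mA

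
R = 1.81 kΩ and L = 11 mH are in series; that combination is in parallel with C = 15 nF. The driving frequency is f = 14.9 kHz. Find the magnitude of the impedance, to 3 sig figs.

ω = 2πf = 93620 rad/s
X_L = ωL = 1030 Ω
X_C = 1/(ωC) = 712 Ω
Branch 1 (R+jX_L): Z₁ = 1810 + j1030 Ω, |Z₁| = 2080 Ω
Branch 2 (−jX_C): Z₂ = −j712 Ω
Parallel: Z = Z₁Z₂/(Z₁+Z₂), |Z| = 807 Ω, ∠Z = -70.3°

807 Ω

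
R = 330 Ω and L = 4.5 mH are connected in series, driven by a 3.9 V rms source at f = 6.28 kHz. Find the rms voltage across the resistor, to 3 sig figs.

ω = 2πf = 39460 rad/s
X_L = ωL = 178 Ω
Z = 330 + j178 Ω
|Z| = √(330² + 178²) = 375 Ω
I = V/|Z| = 10.4 mA
V_R = I·|Z_R| = 0.0104 × 330 = 3.43 V

3.43 V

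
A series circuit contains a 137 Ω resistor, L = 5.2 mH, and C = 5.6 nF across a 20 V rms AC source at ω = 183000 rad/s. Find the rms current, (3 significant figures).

144 mA

X_L = ωL = 952 Ω
X_C = 1/(ωC) = 976 Ω
Net reactance X = X_L − X_C = -24.2 Ω
Z = 137 − j24.2 Ω
|Z| = √(137² + 24.2²) = 139 Ω
I = V/|Z| = 20/139 = 144 mA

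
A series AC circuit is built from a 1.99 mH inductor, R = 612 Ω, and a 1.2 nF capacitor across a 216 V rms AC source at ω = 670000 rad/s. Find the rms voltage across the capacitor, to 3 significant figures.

X_L = ωL = 1330 Ω
X_C = 1/(ωC) = 1240 Ω
Net reactance X = X_L − X_C = 89.5 Ω
Z = 612 + j89.5 Ω
|Z| = √(612² + 89.5²) = 619 Ω
I = V/|Z| = 349 mA
V_C = I·|Z_C| = 0.349 × 1240 = 434 V

434 V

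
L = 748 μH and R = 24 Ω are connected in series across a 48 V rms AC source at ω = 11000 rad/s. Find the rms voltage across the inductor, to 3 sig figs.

15.6 V

X_L = ωL = 8.23 Ω
Z = 24.0 + j8.23 Ω
|Z| = √(24.0² + 8.23²) = 25.4 Ω
I = V/|Z| = 1.89 A
V_L = I·|Z_L| = 1.89 × 8.23 = 15.6 V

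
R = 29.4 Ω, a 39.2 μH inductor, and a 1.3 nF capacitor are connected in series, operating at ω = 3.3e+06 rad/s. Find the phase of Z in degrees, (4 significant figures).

-74.18°

X_L = ωL = 129.4 Ω
X_C = 1/(ωC) = 233.1 Ω
Net reactance X = X_L − X_C = -103.7 Ω
Z = 29.40 − j103.7 Ω
|Z| = √(29.40² + 103.7²) = 107.8 Ω
∠Z = arctan(-103.7/29.40) = -74.18°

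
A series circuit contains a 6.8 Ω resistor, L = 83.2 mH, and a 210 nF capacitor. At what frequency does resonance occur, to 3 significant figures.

ω₀ = 1/√(LC) = 1/√(0.0832 × 2.1e-07) = 7565 rad/s
f₀ = ω₀/(2π) = 1.20 kHz

1.20 kHz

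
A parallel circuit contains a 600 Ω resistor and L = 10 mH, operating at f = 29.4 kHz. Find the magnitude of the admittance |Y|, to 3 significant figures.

1.75 mS

ω = 2πf = 184700 rad/s
X_L = ωL = 1850 Ω
Parallel: admittances add. Y = 1/R + 1/(jωL)
Y = (0.00167 − j0.000541) S
|Y| = 0.00175 S → |Z| = 1/|Y| = 571 Ω, ∠Z = −∠Y = 18.0°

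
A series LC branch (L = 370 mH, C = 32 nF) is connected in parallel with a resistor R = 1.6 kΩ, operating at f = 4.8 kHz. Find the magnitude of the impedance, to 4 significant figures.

1580 Ω

ω = 2πf = 30160 rad/s
X_L = ωL = 11160 Ω
X_C = 1/(ωC) = 1036 Ω
Branch 1: Z₁ = R = 1600 Ω
Branch 2 (series LC): Z₂ = j(X_L − X_C) = j10120 Ω
Parallel: Z = Z₁Z₂/(Z₁+Z₂), |Z| = 1580 Ω, ∠Z = 8.982°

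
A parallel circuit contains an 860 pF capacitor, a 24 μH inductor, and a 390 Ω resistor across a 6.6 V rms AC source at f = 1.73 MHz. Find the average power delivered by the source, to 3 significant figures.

ω = 2πf = 1.087e+07 rad/s
X_L = ωL = 261 Ω
X_C = 1/(ωC) = 107 Ω
Parallel: admittances add. Y = 1/R + 1/(jωL) + jωC
Y = (0.00256 + j0.00551) S
|Y| = 0.00608 S → |Z| = 1/|Y| = 164 Ω, ∠Z = −∠Y = -65.1°
I = V/|Z| = 40.1 mA
P = VI cos φ = 6.6 × 0.0401 × cos(-65.1°) = 112 mW

112 mW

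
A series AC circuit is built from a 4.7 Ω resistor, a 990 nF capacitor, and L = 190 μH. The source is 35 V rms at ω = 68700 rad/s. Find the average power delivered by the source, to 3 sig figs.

X_L = ωL = 13.1 Ω
X_C = 1/(ωC) = 14.7 Ω
Net reactance X = X_L − X_C = -1.65 Ω
Z = 4.70 − j1.65 Ω
|Z| = √(4.70² + 1.65²) = 4.98 Ω
∠Z = arctan(-1.65/4.70) = -19.3°
I = V/|Z| = 7.03 A
P = VI cos φ = 35 × 7.03 × cos(-19.3°) = 232 W

232 W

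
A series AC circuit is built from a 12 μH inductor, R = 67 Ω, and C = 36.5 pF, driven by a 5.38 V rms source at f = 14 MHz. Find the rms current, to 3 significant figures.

7.20 mA

ω = 2πf = 8.796e+07 rad/s
X_L = ωL = 1060 Ω
X_C = 1/(ωC) = 311 Ω
Net reactance X = X_L − X_C = 744 Ω
Z = 67.0 + j744 Ω
|Z| = √(67.0² + 744²) = 747 Ω
I = V/|Z| = 5.38/747 = 7.20 mA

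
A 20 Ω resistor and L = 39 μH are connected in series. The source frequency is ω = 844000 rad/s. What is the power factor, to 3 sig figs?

X_L = ωL = 32.9 Ω
Z = 20.0 + j32.9 Ω
|Z| = √(20.0² + 32.9²) = 38.5 Ω
∠Z = arctan(32.9/20.0) = 58.7°
cos φ = cos(58.7°) = 0.519

0.519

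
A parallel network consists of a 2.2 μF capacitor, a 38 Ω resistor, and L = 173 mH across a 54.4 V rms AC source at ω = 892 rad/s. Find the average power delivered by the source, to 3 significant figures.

X_L = ωL = 154 Ω
X_C = 1/(ωC) = 510 Ω
Parallel: admittances add. Y = 1/R + 1/(jωL) + jωC
Y = (0.0263 − j0.00452) S
|Y| = 0.0267 S → |Z| = 1/|Y| = 37.5 Ω, ∠Z = −∠Y = 9.74°
I = V/|Z| = 1.45 A
P = VI cos φ = 54.4 × 1.45 × cos(9.74°) = 77.9 W

77.9 W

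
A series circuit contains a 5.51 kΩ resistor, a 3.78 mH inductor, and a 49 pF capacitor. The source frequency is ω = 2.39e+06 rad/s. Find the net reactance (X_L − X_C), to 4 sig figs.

X_L = ωL = 9034 Ω
X_C = 1/(ωC) = 8539 Ω
X = 9034 − 8539 = 495.2 Ω

495.2 Ω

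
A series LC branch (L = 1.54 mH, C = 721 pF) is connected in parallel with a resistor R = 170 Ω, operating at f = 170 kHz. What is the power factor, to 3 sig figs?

0.898

ω = 2πf = 1.068e+06 rad/s
X_L = ωL = 1640 Ω
X_C = 1/(ωC) = 1300 Ω
Branch 1: Z₁ = R = 170 Ω
Branch 2 (series LC): Z₂ = j(X_L − X_C) = j346 Ω
Parallel: Z = Z₁Z₂/(Z₁+Z₂), |Z| = 153 Ω, ∠Z = 26.1°
cos φ = cos(26.1°) = 0.898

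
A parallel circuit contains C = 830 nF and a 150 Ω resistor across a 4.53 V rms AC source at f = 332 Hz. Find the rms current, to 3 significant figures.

31.2 mA

ω = 2πf = 2086 rad/s
X_C = 1/(ωC) = 578 Ω
Parallel: admittances add. Y = 1/R + jωC
Y = (0.00667 + j0.00173) S
|Y| = 0.00689 S → |Z| = 1/|Y| = 145 Ω, ∠Z = −∠Y = -14.6°
I = V/|Z| = 4.53/145 = 31.2 mA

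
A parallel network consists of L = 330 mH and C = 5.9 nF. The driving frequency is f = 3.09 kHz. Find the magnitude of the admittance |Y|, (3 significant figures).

41.5 μS

ω = 2πf = 19420 rad/s
X_L = ωL = 6410 Ω
X_C = 1/(ωC) = 8730 Ω
Parallel: admittances add. Y = 1/(jωL) + jωC
Y = (0 − j4.15e-05) S
|Y| = 4.15e-05 S → |Z| = 1/|Y| = 24100 Ω, ∠Z = −∠Y = 90.0°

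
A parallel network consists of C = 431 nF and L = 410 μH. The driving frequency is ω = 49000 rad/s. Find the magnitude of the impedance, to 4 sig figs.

34.90 Ω

X_L = ωL = 20.09 Ω
X_C = 1/(ωC) = 47.35 Ω
Parallel: admittances add. Y = 1/(jωL) + jωC
Y = (0 − j0.02866) S
|Y| = 0.02866 S → |Z| = 1/|Y| = 34.90 Ω, ∠Z = −∠Y = 90.00°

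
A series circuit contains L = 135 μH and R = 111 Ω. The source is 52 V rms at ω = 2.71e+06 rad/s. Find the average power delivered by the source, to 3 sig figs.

2.05 W

X_L = ωL = 366 Ω
Z = 111 + j366 Ω
|Z| = √(111² + 366²) = 382 Ω
∠Z = arctan(366/111) = 73.1°
I = V/|Z| = 136 mA
P = VI cos φ = 52 × 0.136 × cos(73.1°) = 2.05 W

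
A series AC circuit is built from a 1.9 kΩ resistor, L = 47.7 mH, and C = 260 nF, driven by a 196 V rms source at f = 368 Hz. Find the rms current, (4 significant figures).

79.87 mA

ω = 2πf = 2312 rad/s
X_L = ωL = 110.3 Ω
X_C = 1/(ωC) = 1663 Ω
Net reactance X = X_L − X_C = -1553 Ω
Z = 1900 − j1553 Ω
|Z| = √(1900² + 1553²) = 2454 Ω
I = V/|Z| = 196/2454 = 79.87 mA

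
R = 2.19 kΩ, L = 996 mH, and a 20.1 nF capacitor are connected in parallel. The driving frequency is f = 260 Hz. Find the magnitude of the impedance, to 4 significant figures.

ω = 2πf = 1634 rad/s
X_L = ωL = 1627 Ω
X_C = 1/(ωC) = 30450 Ω
Parallel: admittances add. Y = 1/R + 1/(jωL) + jωC
Y = (0.0004566 − j0.0005818) S
|Y| = 0.0007396 S → |Z| = 1/|Y| = 1352 Ω, ∠Z = −∠Y = 51.87°

1352 Ω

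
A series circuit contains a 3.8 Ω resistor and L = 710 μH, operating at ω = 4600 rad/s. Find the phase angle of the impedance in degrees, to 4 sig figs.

X_L = ωL = 3.266 Ω
Z = 3.800 + j3.266 Ω
|Z| = √(3.800² + 3.266²) = 5.011 Ω
∠Z = arctan(3.266/3.800) = 40.68°

40.68°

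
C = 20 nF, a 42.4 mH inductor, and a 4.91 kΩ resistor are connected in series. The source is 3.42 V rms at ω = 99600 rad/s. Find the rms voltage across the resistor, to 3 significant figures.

2.73 V

X_L = ωL = 4220 Ω
X_C = 1/(ωC) = 502 Ω
Net reactance X = X_L − X_C = 3720 Ω
Z = 4910 + j3720 Ω
|Z| = √(4910² + 3720²) = 6160 Ω
I = V/|Z| = 555 μA
V_R = I·|Z_R| = 0.000555 × 4910 = 2.73 V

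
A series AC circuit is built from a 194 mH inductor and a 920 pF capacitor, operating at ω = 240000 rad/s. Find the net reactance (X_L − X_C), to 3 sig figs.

42000 Ω

X_L = ωL = 46600 Ω
X_C = 1/(ωC) = 4530 Ω
X = 46600 − 4530 = 42000 Ω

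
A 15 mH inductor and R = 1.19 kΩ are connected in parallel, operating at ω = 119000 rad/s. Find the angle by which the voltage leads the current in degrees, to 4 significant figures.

33.69°

X_L = ωL = 1785 Ω
Parallel: admittances add. Y = 1/R + 1/(jωL)
Y = (0.0008403 − j0.0005602) S
|Y| = 0.001010 S → |Z| = 1/|Y| = 990.1 Ω, ∠Z = −∠Y = 33.69°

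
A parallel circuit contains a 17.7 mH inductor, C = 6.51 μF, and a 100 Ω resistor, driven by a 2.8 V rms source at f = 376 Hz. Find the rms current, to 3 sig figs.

ω = 2πf = 2362 rad/s
X_L = ωL = 41.8 Ω
X_C = 1/(ωC) = 65.0 Ω
Parallel: admittances add. Y = 1/R + 1/(jωL) + jωC
Y = (0.0100 − j0.00853) S
|Y| = 0.0131 S → |Z| = 1/|Y| = 76.1 Ω, ∠Z = −∠Y = 40.5°
I = V/|Z| = 2.8/76.1 = 36.8 mA

36.8 mA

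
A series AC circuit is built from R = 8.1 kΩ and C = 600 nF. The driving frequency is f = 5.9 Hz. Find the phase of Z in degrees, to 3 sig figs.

-79.8°

ω = 2πf = 37.07 rad/s
X_C = 1/(ωC) = 45000 Ω
Z = 8100 − j45000 Ω
|Z| = √(8100² + 45000²) = 45700 Ω
∠Z = arctan(-45000/8100) = -79.8°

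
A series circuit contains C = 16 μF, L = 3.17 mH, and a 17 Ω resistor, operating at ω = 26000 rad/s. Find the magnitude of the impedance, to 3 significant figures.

X_L = ωL = 82.4 Ω
X_C = 1/(ωC) = 2.40 Ω
Net reactance X = X_L − X_C = 80.0 Ω
Z = 17.0 + j80.0 Ω
|Z| = √(17.0² + 80.0²) = 81.8 Ω

81.8 Ω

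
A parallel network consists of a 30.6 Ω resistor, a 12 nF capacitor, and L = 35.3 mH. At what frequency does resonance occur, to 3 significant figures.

ω₀ = 1/√(LC) = 1/√(0.0353 × 1.2e-08) = 48590 rad/s
f₀ = ω₀/(2π) = 7.73 kHz

7.73 kHz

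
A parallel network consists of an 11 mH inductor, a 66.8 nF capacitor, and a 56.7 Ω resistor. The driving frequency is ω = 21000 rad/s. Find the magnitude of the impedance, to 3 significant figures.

55.9 Ω

X_L = ωL = 231 Ω
X_C = 1/(ωC) = 713 Ω
Parallel: admittances add. Y = 1/R + 1/(jωL) + jωC
Y = (0.0176 − j0.00293) S
|Y| = 0.0179 S → |Z| = 1/|Y| = 55.9 Ω, ∠Z = −∠Y = 9.42°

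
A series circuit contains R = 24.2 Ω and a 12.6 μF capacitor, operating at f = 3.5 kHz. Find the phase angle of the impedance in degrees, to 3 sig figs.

-8.48°

ω = 2πf = 21990 rad/s
X_C = 1/(ωC) = 3.61 Ω
Z = 24.2 − j3.61 Ω
|Z| = √(24.2² + 3.61²) = 24.5 Ω
∠Z = arctan(-3.61/24.2) = -8.48°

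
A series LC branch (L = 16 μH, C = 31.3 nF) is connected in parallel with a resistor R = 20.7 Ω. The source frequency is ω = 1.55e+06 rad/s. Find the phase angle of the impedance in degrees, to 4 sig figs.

X_L = ωL = 24.80 Ω
X_C = 1/(ωC) = 20.61 Ω
Branch 1: Z₁ = R = 20.70 Ω
Branch 2 (series LC): Z₂ = j(X_L − X_C) = j4.188 Ω
Parallel: Z = Z₁Z₂/(Z₁+Z₂), |Z| = 4.105 Ω, ∠Z = 78.56°

78.56°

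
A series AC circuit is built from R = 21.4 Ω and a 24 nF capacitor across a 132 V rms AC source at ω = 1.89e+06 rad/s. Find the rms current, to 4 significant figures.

4.296 A

X_C = 1/(ωC) = 22.05 Ω
Z = 21.40 − j22.05 Ω
|Z| = √(21.40² + 22.05²) = 30.72 Ω
I = V/|Z| = 132/30.72 = 4.296 A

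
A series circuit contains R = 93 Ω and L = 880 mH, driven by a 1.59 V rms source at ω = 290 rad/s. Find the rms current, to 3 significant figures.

5.85 mA

X_L = ωL = 255 Ω
Z = 93.0 + j255 Ω
|Z| = √(93.0² + 255²) = 272 Ω
I = V/|Z| = 1.59/272 = 5.85 mA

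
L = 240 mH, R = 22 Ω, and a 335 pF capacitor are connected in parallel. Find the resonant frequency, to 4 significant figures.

17.75 kHz

ω₀ = 1/√(LC) = 1/√(0.24 × 3.35e-10) = 111500 rad/s
f₀ = ω₀/(2π) = 17.75 kHz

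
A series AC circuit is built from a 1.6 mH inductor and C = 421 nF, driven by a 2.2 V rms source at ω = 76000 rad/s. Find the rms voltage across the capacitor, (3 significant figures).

X_L = ωL = 122 Ω
X_C = 1/(ωC) = 31.3 Ω
Net reactance X = X_L − X_C = 90.3 Ω
Z = j90.3 Ω
|Z| = √(0² + 90.3²) = 90.3 Ω
I = V/|Z| = 24.4 mA
V_C = I·|Z_C| = 0.0244 × 31.3 = 0.761 V

0.761 V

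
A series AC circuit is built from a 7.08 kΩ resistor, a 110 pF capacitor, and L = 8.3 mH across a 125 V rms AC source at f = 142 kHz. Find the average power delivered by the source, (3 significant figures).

ω = 2πf = 892200 rad/s
X_L = ωL = 7410 Ω
X_C = 1/(ωC) = 10200 Ω
Net reactance X = X_L − X_C = -2780 Ω
Z = 7080 − j2780 Ω
|Z| = √(7080² + 2780²) = 7610 Ω
∠Z = arctan(-2780/7080) = -21.5°
I = V/|Z| = 16.4 mA
P = VI cos φ = 125 × 0.0164 × cos(-21.5°) = 1.91 W

1.91 W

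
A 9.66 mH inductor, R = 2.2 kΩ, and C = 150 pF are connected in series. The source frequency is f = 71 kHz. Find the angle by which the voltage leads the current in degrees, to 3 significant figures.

-78.3°

ω = 2πf = 446100 rad/s
X_L = ωL = 4310 Ω
X_C = 1/(ωC) = 14900 Ω
Net reactance X = X_L − X_C = -10600 Ω
Z = 2200 − j10600 Ω
|Z| = √(2200² + 10600²) = 10900 Ω
∠Z = arctan(-10600/2200) = -78.3°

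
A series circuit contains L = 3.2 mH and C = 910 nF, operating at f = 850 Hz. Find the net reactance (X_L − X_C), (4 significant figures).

-188.7 Ω

ω = 2πf = 5341 rad/s
X_L = ωL = 17.09 Ω
X_C = 1/(ωC) = 205.8 Ω
X = 17.09 − 205.8 = -188.7 Ω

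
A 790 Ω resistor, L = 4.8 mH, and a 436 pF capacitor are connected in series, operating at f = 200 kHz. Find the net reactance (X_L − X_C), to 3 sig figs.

ω = 2πf = 1.257e+06 rad/s
X_L = ωL = 6030 Ω
X_C = 1/(ωC) = 1830 Ω
X = 6030 − 1830 = 4210 Ω

4210 Ω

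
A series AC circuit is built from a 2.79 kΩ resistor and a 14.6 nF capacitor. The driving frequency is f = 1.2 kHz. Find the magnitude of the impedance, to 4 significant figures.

ω = 2πf = 7540 rad/s
X_C = 1/(ωC) = 9084 Ω
Z = 2790 − j9084 Ω
|Z| = √(2790² + 9084²) = 9503 Ω

9503 Ω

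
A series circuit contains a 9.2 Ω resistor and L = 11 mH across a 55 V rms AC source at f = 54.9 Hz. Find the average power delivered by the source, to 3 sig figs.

281 W

ω = 2πf = 344.9 rad/s
X_L = ωL = 3.79 Ω
Z = 9.20 + j3.79 Ω
|Z| = √(9.20² + 3.79²) = 9.95 Ω
∠Z = arctan(3.79/9.20) = 22.4°
I = V/|Z| = 5.53 A
P = VI cos φ = 55 × 5.53 × cos(22.4°) = 281 W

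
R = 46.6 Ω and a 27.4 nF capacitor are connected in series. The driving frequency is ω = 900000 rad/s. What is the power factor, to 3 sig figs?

X_C = 1/(ωC) = 40.6 Ω
Z = 46.6 − j40.6 Ω
|Z| = √(46.6² + 40.6²) = 61.8 Ω
∠Z = arctan(-40.6/46.6) = -41.0°
cos φ = cos(-41.0°) = 0.754

0.754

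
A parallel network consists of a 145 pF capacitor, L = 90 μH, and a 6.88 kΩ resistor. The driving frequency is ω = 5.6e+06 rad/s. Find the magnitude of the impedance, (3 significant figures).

X_L = ωL = 504 Ω
X_C = 1/(ωC) = 1230 Ω
Parallel: admittances add. Y = 1/R + 1/(jωL) + jωC
Y = (0.000145 − j0.00117) S
|Y| = 0.00118 S → |Z| = 1/|Y| = 847 Ω, ∠Z = −∠Y = 82.9°

847 Ω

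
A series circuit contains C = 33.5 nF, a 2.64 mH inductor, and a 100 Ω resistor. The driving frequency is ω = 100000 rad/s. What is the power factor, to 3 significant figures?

X_L = ωL = 264 Ω
X_C = 1/(ωC) = 299 Ω
Net reactance X = X_L − X_C = -34.5 Ω
Z = 100 − j34.5 Ω
|Z| = √(100² + 34.5²) = 106 Ω
∠Z = arctan(-34.5/100) = -19.0°
cos φ = cos(-19.0°) = 0.945

0.945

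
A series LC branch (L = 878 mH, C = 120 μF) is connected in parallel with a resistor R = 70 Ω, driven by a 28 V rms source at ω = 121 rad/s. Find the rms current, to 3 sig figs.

X_L = ωL = 106 Ω
X_C = 1/(ωC) = 68.9 Ω
Branch 1: Z₁ = R = 70.0 Ω
Branch 2 (series LC): Z₂ = j(X_L − X_C) = j37.4 Ω
Parallel: Z = Z₁Z₂/(Z₁+Z₂), |Z| = 33.0 Ω, ∠Z = 61.9°
I = V/|Z| = 28/33.0 = 849 mA

849 mA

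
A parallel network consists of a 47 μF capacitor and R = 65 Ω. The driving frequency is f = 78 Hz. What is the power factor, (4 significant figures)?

0.5554

ω = 2πf = 490.1 rad/s
X_C = 1/(ωC) = 43.41 Ω
Parallel: admittances add. Y = 1/R + jωC
Y = (0.01538 + j0.02303) S
|Y| = 0.02770 S → |Z| = 1/|Y| = 36.10 Ω, ∠Z = −∠Y = -56.26°
cos φ = cos(-56.26°) = 0.5554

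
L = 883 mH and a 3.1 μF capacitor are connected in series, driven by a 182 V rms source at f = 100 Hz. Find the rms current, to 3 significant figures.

ω = 2πf = 628.3 rad/s
X_L = ωL = 555 Ω
X_C = 1/(ωC) = 513 Ω
Net reactance X = X_L − X_C = 41.4 Ω
Z = j41.4 Ω
|Z| = √(0² + 41.4²) = 41.4 Ω
I = V/|Z| = 182/41.4 = 4.40 A

4.40 A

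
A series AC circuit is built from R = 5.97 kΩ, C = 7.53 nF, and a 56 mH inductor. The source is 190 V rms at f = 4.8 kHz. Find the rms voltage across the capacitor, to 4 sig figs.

127.6 V

ω = 2πf = 30160 rad/s
X_L = ωL = 1689 Ω
X_C = 1/(ωC) = 4403 Ω
Net reactance X = X_L − X_C = -2714 Ω
Z = 5970 − j2714 Ω
|Z| = √(5970² + 2714²) = 6558 Ω
I = V/|Z| = 28.97 mA
V_C = I·|Z_C| = 0.02897 × 4403 = 127.6 V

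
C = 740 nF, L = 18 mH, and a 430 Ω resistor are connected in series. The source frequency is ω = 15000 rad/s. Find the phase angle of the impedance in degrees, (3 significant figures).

22.7°

X_L = ωL = 270 Ω
X_C = 1/(ωC) = 90.1 Ω
Net reactance X = X_L − X_C = 180 Ω
Z = 430 + j180 Ω
|Z| = √(430² + 180²) = 466 Ω
∠Z = arctan(180/430) = 22.7°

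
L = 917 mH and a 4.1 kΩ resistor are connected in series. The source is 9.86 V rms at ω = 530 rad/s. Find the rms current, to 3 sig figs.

2.39 mA

X_L = ωL = 486 Ω
Z = 4100 + j486 Ω
|Z| = √(4100² + 486²) = 4130 Ω
I = V/|Z| = 9.86/4130 = 2.39 mA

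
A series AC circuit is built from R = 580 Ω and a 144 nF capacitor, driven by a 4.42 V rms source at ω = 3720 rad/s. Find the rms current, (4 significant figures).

X_C = 1/(ωC) = 1867 Ω
Z = 580.0 − j1867 Ω
|Z| = √(580.0² + 1867²) = 1955 Ω
I = V/|Z| = 4.42/1955 = 2.261 mA

2.261 mA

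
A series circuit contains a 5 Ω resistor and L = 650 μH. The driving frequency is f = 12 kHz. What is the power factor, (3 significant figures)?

ω = 2πf = 75400 rad/s
X_L = ωL = 49.0 Ω
Z = 5.00 + j49.0 Ω
|Z| = √(5.00² + 49.0²) = 49.3 Ω
∠Z = arctan(49.0/5.00) = 84.2°
cos φ = cos(84.2°) = 0.101

0.101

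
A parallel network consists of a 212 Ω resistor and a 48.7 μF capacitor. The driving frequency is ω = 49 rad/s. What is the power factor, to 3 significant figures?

X_C = 1/(ωC) = 419 Ω
Parallel: admittances add. Y = 1/R + jωC
Y = (0.00472 + j0.00239) S
|Y| = 0.00529 S → |Z| = 1/|Y| = 189 Ω, ∠Z = −∠Y = -26.8°
cos φ = cos(-26.8°) = 0.892

0.892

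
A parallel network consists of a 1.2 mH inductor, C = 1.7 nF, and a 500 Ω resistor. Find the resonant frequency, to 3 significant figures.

111 kHz

ω₀ = 1/√(LC) = 1/√(0.0012 × 1.7e-09) = 700100 rad/s
f₀ = ω₀/(2π) = 111 kHz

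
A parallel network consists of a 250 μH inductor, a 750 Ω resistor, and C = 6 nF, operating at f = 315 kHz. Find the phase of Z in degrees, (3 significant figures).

ω = 2πf = 1.979e+06 rad/s
X_L = ωL = 495 Ω
X_C = 1/(ωC) = 84.2 Ω
Parallel: admittances add. Y = 1/R + 1/(jωL) + jωC
Y = (0.00133 + j0.00985) S
|Y| = 0.00994 S → |Z| = 1/|Y| = 101 Ω, ∠Z = −∠Y = -82.3°

-82.3°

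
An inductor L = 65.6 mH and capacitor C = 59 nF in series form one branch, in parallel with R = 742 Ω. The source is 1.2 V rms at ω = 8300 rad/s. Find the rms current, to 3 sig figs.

1.80 mA

X_L = ωL = 544 Ω
X_C = 1/(ωC) = 2040 Ω
Branch 1: Z₁ = R = 742 Ω
Branch 2 (series LC): Z₂ = j(X_L − X_C) = −j1500 Ω
Parallel: Z = Z₁Z₂/(Z₁+Z₂), |Z| = 665 Ω, ∠Z = -26.4°
I = V/|Z| = 1.2/665 = 1.80 mA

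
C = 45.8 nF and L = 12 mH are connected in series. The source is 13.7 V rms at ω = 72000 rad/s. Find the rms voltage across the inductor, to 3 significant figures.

X_L = ωL = 864 Ω
X_C = 1/(ωC) = 303 Ω
Net reactance X = X_L − X_C = 561 Ω
Z = j561 Ω
|Z| = √(0² + 561²) = 561 Ω
I = V/|Z| = 24.4 mA
V_L = I·|Z_L| = 0.0244 × 864 = 21.1 V

21.1 V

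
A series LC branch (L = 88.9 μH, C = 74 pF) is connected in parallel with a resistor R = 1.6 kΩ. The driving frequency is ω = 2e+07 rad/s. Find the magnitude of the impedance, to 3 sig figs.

908 Ω

X_L = ωL = 1780 Ω
X_C = 1/(ωC) = 676 Ω
Branch 1: Z₁ = R = 1600 Ω
Branch 2 (series LC): Z₂ = j(X_L − X_C) = j1100 Ω
Parallel: Z = Z₁Z₂/(Z₁+Z₂), |Z| = 908 Ω, ∠Z = 55.4°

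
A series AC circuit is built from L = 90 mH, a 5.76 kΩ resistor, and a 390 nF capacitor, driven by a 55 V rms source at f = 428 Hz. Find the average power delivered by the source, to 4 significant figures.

ω = 2πf = 2689 rad/s
X_L = ωL = 242.0 Ω
X_C = 1/(ωC) = 953.5 Ω
Net reactance X = X_L − X_C = -711.5 Ω
Z = 5760 − j711.5 Ω
|Z| = √(5760² + 711.5²) = 5804 Ω
∠Z = arctan(-711.5/5760) = -7.041°
I = V/|Z| = 9.477 mA
P = VI cos φ = 55 × 0.009477 × cos(-7.041°) = 517.3 mW

517.3 mW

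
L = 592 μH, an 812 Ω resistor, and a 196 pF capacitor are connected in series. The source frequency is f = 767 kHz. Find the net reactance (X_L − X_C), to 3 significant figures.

1790 Ω

ω = 2πf = 4.819e+06 rad/s
X_L = ωL = 2850 Ω
X_C = 1/(ωC) = 1060 Ω
X = 2850 − 1060 = 1790 Ω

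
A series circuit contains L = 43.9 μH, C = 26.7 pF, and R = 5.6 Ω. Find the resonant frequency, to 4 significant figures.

4.649 MHz

ω₀ = 1/√(LC) = 1/√(4.39e-05 × 2.67e-11) = 2.921e+07 rad/s
f₀ = ω₀/(2π) = 4.649 MHz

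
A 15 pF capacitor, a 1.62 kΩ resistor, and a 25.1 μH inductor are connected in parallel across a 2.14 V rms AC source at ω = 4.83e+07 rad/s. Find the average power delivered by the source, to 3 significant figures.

X_L = ωL = 1210 Ω
X_C = 1/(ωC) = 1380 Ω
Parallel: admittances add. Y = 1/R + 1/(jωL) + jωC
Y = (0.000617 − j0.000100) S
|Y| = 0.000625 S → |Z| = 1/|Y| = 1600 Ω, ∠Z = −∠Y = 9.23°
I = V/|Z| = 1.34 mA
P = VI cos φ = 2.14 × 0.00134 × cos(9.23°) = 2.83 mW

2.83 mW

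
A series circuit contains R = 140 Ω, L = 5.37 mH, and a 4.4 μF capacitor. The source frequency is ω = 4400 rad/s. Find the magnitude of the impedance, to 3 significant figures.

X_L = ωL = 23.6 Ω
X_C = 1/(ωC) = 51.7 Ω
Net reactance X = X_L − X_C = -28.0 Ω
Z = 140 − j28.0 Ω
|Z| = √(140² + 28.0²) = 143 Ω

143 Ω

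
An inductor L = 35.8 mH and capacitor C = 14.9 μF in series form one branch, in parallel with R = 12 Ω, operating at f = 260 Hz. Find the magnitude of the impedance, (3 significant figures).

ω = 2πf = 1634 rad/s
X_L = ωL = 58.5 Ω
X_C = 1/(ωC) = 41.1 Ω
Branch 1: Z₁ = R = 12.0 Ω
Branch 2 (series LC): Z₂ = j(X_L − X_C) = j17.4 Ω
Parallel: Z = Z₁Z₂/(Z₁+Z₂), |Z| = 9.88 Ω, ∠Z = 34.6°

9.88 Ω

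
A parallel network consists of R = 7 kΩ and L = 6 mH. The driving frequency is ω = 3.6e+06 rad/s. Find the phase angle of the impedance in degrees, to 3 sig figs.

X_L = ωL = 21600 Ω
Parallel: admittances add. Y = 1/R + 1/(jωL)
Y = (0.000143 − j4.63e-05) S
|Y| = 0.000150 S → |Z| = 1/|Y| = 6660 Ω, ∠Z = −∠Y = 18.0°

18.0°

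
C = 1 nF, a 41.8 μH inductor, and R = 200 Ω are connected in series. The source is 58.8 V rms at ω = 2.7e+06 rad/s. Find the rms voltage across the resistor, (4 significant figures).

36.07 V

X_L = ωL = 112.9 Ω
X_C = 1/(ωC) = 370.4 Ω
Net reactance X = X_L − X_C = -257.5 Ω
Z = 200.0 − j257.5 Ω
|Z| = √(200.0² + 257.5²) = 326.1 Ω
I = V/|Z| = 180.3 mA
V_R = I·|Z_R| = 0.1803 × 200.0 = 36.07 V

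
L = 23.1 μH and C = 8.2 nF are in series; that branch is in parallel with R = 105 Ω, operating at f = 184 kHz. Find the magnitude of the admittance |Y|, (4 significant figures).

15.87 mS

ω = 2πf = 1.156e+06 rad/s
X_L = ωL = 26.71 Ω
X_C = 1/(ωC) = 105.5 Ω
Branch 1: Z₁ = R = 105.0 Ω
Branch 2 (series LC): Z₂ = j(X_L − X_C) = −j78.78 Ω
Parallel: Z = Z₁Z₂/(Z₁+Z₂), |Z| = 63.01 Ω, ∠Z = -53.12°
|Y| = 1/|Z| = 15.87 mS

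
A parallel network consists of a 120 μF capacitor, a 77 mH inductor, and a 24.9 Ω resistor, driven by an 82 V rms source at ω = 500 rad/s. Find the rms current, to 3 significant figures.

4.32 A

X_L = ωL = 38.5 Ω
X_C = 1/(ωC) = 16.7 Ω
Parallel: admittances add. Y = 1/R + 1/(jωL) + jωC
Y = (0.0402 + j0.0340) S
|Y| = 0.0526 S → |Z| = 1/|Y| = 19.0 Ω, ∠Z = −∠Y = -40.3°
I = V/|Z| = 82/19.0 = 4.32 A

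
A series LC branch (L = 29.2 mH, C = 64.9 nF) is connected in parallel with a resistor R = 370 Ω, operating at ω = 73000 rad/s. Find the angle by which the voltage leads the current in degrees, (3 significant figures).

10.9°

X_L = ωL = 2130 Ω
X_C = 1/(ωC) = 211 Ω
Branch 1: Z₁ = R = 370 Ω
Branch 2 (series LC): Z₂ = j(X_L − X_C) = j1920 Ω
Parallel: Z = Z₁Z₂/(Z₁+Z₂), |Z| = 363 Ω, ∠Z = 10.9°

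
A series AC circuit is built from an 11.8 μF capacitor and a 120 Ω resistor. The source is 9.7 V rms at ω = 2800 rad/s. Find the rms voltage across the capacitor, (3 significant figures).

X_C = 1/(ωC) = 30.3 Ω
Z = 120 − j30.3 Ω
|Z| = √(120² + 30.3²) = 124 Ω
I = V/|Z| = 78.4 mA
V_C = I·|Z_C| = 0.0784 × 30.3 = 2.37 V

2.37 V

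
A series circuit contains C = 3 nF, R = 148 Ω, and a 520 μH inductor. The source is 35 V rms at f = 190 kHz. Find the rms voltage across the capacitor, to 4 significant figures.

26.25 V

ω = 2πf = 1.194e+06 rad/s
X_L = ωL = 620.8 Ω
X_C = 1/(ωC) = 279.2 Ω
Net reactance X = X_L − X_C = 341.6 Ω
Z = 148.0 + j341.6 Ω
|Z| = √(148.0² + 341.6²) = 372.2 Ω
I = V/|Z| = 94.02 mA
V_C = I·|Z_C| = 0.09402 × 279.2 = 26.25 V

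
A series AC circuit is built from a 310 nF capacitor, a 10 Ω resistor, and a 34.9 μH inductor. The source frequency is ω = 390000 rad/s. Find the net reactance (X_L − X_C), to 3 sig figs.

X_L = ωL = 13.6 Ω
X_C = 1/(ωC) = 8.27 Ω
X = 13.6 − 8.27 = 5.34 Ω

5.34 Ω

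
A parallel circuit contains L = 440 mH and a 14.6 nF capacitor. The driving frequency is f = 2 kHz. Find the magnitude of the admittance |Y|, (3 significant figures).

2.61 μS

ω = 2πf = 12570 rad/s
X_L = ωL = 5530 Ω
X_C = 1/(ωC) = 5450 Ω
Parallel: admittances add. Y = 1/(jωL) + jωC
Y = (0 + j2.61e-06) S
|Y| = 2.61e-06 S → |Z| = 1/|Y| = 383000 Ω, ∠Z = −∠Y = -90.0°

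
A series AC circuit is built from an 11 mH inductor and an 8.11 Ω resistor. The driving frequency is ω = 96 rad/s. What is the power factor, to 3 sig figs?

0.992

X_L = ωL = 1.06 Ω
Z = 8.11 + j1.06 Ω
|Z| = √(8.11² + 1.06²) = 8.18 Ω
∠Z = arctan(1.06/8.11) = 7.42°
cos φ = cos(7.42°) = 0.992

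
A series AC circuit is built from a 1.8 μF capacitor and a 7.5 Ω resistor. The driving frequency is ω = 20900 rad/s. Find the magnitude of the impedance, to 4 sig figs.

27.62 Ω

X_C = 1/(ωC) = 26.58 Ω
Z = 7.500 − j26.58 Ω
|Z| = √(7.500² + 26.58²) = 27.62 Ω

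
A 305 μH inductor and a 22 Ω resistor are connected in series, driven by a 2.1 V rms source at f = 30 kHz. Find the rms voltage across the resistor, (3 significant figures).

ω = 2πf = 188500 rad/s
X_L = ωL = 57.5 Ω
Z = 22.0 + j57.5 Ω
|Z| = √(22.0² + 57.5²) = 61.6 Ω
I = V/|Z| = 34.1 mA
V_R = I·|Z_R| = 0.0341 × 22.0 = 0.751 V

0.751 V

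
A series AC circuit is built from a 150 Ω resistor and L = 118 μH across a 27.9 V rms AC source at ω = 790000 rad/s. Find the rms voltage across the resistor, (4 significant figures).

X_L = ωL = 93.22 Ω
Z = 150.0 + j93.22 Ω
|Z| = √(150.0² + 93.22²) = 176.6 Ω
I = V/|Z| = 158.0 mA
V_R = I·|Z_R| = 0.1580 × 150.0 = 23.70 V

23.70 V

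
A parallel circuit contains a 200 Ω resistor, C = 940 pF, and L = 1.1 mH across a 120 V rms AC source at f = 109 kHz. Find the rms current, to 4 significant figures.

ω = 2πf = 684900 rad/s
X_L = ωL = 753.4 Ω
X_C = 1/(ωC) = 1553 Ω
Parallel: admittances add. Y = 1/R + 1/(jωL) + jωC
Y = (0.005000 − j0.0006836) S
|Y| = 0.005047 S → |Z| = 1/|Y| = 198.2 Ω, ∠Z = −∠Y = 7.785°
I = V/|Z| = 120/198.2 = 605.6 mA

605.6 mA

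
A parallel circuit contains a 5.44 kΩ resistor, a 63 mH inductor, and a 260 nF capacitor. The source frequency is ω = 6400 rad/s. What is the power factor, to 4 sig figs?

0.2197

X_L = ωL = 403.2 Ω
X_C = 1/(ωC) = 601.0 Ω
Parallel: admittances add. Y = 1/R + 1/(jωL) + jωC
Y = (0.0001838 − j0.0008162) S
|Y| = 0.0008366 S → |Z| = 1/|Y| = 1195 Ω, ∠Z = −∠Y = 77.31°
cos φ = cos(77.31°) = 0.2197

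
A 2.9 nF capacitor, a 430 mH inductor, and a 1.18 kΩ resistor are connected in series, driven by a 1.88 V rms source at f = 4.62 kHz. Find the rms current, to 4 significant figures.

ω = 2πf = 29030 rad/s
X_L = ωL = 12480 Ω
X_C = 1/(ωC) = 11880 Ω
Net reactance X = X_L − X_C = 603.2 Ω
Z = 1180 + j603.2 Ω
|Z| = √(1180² + 603.2²) = 1325 Ω
I = V/|Z| = 1.88/1325 = 1.419 mA

1.419 mA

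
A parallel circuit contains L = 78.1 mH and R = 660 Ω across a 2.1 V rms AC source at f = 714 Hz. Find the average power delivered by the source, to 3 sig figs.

ω = 2πf = 4486 rad/s
X_L = ωL = 350 Ω
Parallel: admittances add. Y = 1/R + 1/(jωL)
Y = (0.00152 − j0.00285) S
|Y| = 0.00323 S → |Z| = 1/|Y| = 309 Ω, ∠Z = −∠Y = 62.0°
I = V/|Z| = 6.79 mA
P = VI cos φ = 2.1 × 0.00679 × cos(62.0°) = 6.68 mW

6.68 mW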